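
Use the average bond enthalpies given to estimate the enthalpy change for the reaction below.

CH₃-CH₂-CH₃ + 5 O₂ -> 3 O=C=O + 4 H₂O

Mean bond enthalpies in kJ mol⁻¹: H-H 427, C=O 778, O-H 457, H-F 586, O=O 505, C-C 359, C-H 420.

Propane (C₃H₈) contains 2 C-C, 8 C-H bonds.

Bonds broken (reactants):
  C-C: 2 × 359 = 718
  C-H: 8 × 420 = 3360
  O=O: 5 × 505 = 2525
  Σ(broken) = 6603 kJ
Bonds formed (products):
  C=O: 6 × 778 = 4668
  O-H: 8 × 457 = 3656
  Σ(formed) = 8324 kJ
ΔH = Σ(broken) − Σ(formed) = 6603 − 8324 = −1721 kJ

ΔH ≈ −1721 kJ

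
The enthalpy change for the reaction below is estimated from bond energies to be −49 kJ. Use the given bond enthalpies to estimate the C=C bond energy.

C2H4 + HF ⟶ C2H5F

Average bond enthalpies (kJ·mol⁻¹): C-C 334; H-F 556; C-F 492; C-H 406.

Let D be the C=C bond energy.
Σ(broken) = 4×406 + 1×D + 1×556 = 2180 + D
Σ(formed) = 1×334 + 1×492 + 5×406 = 2856
ΔH = Σ(broken) − Σ(formed) = (2180 + D) − (2856) = −676 + D
Setting this equal to −49 kJ gives D = 627 kJ/mol.

D(C=C) ≈ 627 kJ/mol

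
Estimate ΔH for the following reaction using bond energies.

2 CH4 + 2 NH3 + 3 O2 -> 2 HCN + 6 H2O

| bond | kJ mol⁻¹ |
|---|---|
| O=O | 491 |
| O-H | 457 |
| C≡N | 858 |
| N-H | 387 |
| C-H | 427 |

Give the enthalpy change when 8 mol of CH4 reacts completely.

ΔH = −3372 kJ

Bonds broken (reactants):
  C-H: 8 × 427 = 3416
  N-H: 6 × 387 = 2322
  O=O: 3 × 491 = 1473
  Σ(broken) = 7211 kJ
Bonds formed (products):
  C≡N: 2 × 858 = 1716
  C-H: 2 × 427 = 854
  O-H: 12 × 457 = 5484
  Σ(formed) = 8054 kJ
ΔH = Σ(broken) − Σ(formed) = 7211 − 8054 = −843 kJ
For 4× the reaction as written: 4 × (−843) = −3372 kJ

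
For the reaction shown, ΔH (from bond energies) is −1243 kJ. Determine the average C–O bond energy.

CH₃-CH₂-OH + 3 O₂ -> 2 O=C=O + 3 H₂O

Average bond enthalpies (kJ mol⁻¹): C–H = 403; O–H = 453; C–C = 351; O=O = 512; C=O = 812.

Let D be the C–O bond energy.
Σ(broken) = 1×351 + 5×403 + 1×D + 1×453 + 3×512 = 4355 + D
Σ(formed) = 4×812 + 6×453 = 5966
ΔH = Σ(broken) − Σ(formed) = (4355 + D) − (5966) = −1611 + D
Setting this equal to −1243 kJ gives D = 368 kJ/mol.

D(C–O) ≈ 368 kJ/mol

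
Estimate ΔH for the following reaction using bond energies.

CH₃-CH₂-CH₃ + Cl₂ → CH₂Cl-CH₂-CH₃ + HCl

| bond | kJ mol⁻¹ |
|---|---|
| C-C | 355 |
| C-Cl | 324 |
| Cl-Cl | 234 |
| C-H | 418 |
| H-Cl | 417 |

Bonds broken (reactants):
  C-C: 2 × 355 = 710
  C-H: 8 × 418 = 3344
  Cl-Cl: 1 × 234 = 234
  Σ(broken) = 4288 kJ
Bonds formed (products):
  C-C: 2 × 355 = 710
  C-Cl: 1 × 324 = 324
  C-H: 7 × 418 = 2926
  H-Cl: 1 × 417 = 417
  Σ(formed) = 4377 kJ
ΔH = Σ(broken) − Σ(formed) = 4288 − 4377 = −89 kJ

ΔH ≈ −89 kJ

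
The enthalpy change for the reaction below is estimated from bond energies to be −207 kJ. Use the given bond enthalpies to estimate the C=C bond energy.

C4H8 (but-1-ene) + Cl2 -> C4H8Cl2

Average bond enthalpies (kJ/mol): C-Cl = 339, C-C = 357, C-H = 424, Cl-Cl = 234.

D(C=C) ≈ 594 kJ/mol

Let D be the C=C bond energy.
Σ(broken) = 2×357 + 8×424 + 1×D + 1×234 = 4340 + D
Σ(formed) = 3×357 + 2×339 + 8×424 = 5141
ΔH = Σ(broken) − Σ(formed) = (4340 + D) − (5141) = −801 + D
Setting this equal to −207 kJ gives D = 594 kJ/mol.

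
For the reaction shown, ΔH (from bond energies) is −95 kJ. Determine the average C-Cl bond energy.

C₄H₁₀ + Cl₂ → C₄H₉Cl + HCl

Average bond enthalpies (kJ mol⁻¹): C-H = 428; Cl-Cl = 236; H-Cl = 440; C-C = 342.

D(C-Cl) ≈ 319 kJ/mol

Let D be the C-Cl bond energy.
Σ(broken) = 3×342 + 10×428 + 1×236 = 5542
Σ(formed) = 3×342 + 1×D + 9×428 + 1×440 = 5318 + D
ΔH = Σ(broken) − Σ(formed) = (5542) − (5318 + D) = +224 − D
Setting this equal to −95 kJ gives D = 319 kJ/mol.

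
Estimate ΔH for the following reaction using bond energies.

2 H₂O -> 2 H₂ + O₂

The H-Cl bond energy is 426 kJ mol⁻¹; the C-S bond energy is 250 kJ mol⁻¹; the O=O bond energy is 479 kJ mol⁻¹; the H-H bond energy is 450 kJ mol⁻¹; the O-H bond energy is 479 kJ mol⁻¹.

ΔH ≈ +537 kJ

Bonds broken (reactants):
  O-H: 4 × 479 = 1916
  Σ(broken) = 1916 kJ
Bonds formed (products):
  H-H: 2 × 450 = 900
  O=O: 1 × 479 = 479
  Σ(formed) = 1379 kJ
ΔH = Σ(broken) − Σ(formed) = 1916 − 1379 = +537 kJ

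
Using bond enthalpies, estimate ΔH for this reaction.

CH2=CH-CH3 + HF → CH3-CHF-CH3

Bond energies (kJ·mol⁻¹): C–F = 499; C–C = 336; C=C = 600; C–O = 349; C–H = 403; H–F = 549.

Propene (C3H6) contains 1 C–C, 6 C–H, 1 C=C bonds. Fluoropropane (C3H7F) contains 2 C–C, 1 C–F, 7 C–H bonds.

ΔH ≈ −89 kJ

Bonds broken (reactants):
  C–C: 1 × 336 = 336
  C–H: 6 × 403 = 2418
  C=C: 1 × 600 = 600
  H–F: 1 × 549 = 549
  Σ(broken) = 3903 kJ
Bonds formed (products):
  C–C: 2 × 336 = 672
  C–F: 1 × 499 = 499
  C–H: 7 × 403 = 2821
  Σ(formed) = 3992 kJ
ΔH = Σ(broken) − Σ(formed) = 3903 − 3992 = −89 kJ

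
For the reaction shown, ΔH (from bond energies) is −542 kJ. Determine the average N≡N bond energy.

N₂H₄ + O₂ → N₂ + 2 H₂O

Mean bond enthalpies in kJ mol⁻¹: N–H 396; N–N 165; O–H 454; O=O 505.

D(N≡N) ≈ 980 kJ/mol

Let D be the N≡N bond energy.
Σ(broken) = 4×396 + 1×165 + 1×505 = 2254
Σ(formed) = 1×D + 4×454 = 1816 + D
ΔH = Σ(broken) − Σ(formed) = (2254) − (1816 + D) = +438 − D
Setting this equal to −542 kJ gives D = 980 kJ/mol.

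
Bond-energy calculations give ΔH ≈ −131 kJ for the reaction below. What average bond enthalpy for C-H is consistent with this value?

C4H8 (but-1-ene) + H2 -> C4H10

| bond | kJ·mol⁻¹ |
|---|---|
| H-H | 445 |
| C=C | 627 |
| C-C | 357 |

D(C-H) ≈ 423 kJ/mol

Let D be the C-H bond energy.
Σ(broken) = 2×357 + 8×D + 1×627 + 1×445 = 1786 + 8D
Σ(formed) = 3×357 + 10×D = 1071 + 10D
ΔH = Σ(broken) − Σ(formed) = (1786 + 8D) − (1071 + 10D) = +715 − 2D
Setting this equal to −131 kJ gives 2D = 846, so D = 423 kJ/mol.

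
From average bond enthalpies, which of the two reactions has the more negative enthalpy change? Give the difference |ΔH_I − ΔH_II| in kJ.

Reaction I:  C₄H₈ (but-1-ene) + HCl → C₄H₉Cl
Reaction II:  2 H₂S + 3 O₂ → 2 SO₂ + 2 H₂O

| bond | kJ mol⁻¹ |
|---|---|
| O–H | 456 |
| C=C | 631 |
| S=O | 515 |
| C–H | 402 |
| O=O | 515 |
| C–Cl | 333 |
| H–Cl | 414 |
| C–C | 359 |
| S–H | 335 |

Reaction II, by 950 kJ

Reaction I:
  Bonds broken (reactants):
    C–C: 2 × 359 = 718
    C–H: 8 × 402 = 3216
    C=C: 1 × 631 = 631
    H–Cl: 1 × 414 = 414
    Σ(broken) = 4979 kJ
  Bonds formed (products):
    C–C: 3 × 359 = 1077
    C–Cl: 1 × 333 = 333
    C–H: 9 × 402 = 3618
    Σ(formed) = 5028 kJ
  ΔH_I = 4979 − 5028 = −49 kJ
Reaction II:
  Bonds broken (reactants):
    O=O: 3 × 515 = 1545
    S–H: 4 × 335 = 1340
    Σ(broken) = 2885 kJ
  Bonds formed (products):
    O–H: 4 × 456 = 1824
    S=O: 4 × 515 = 2060
    Σ(formed) = 3884 kJ
  ΔH_II = 2885 − 3884 = −999 kJ
ΔH_I − ΔH_II = +950 kJ, so reaction II has the more negative ΔH; |ΔH_I − ΔH_II| = 950 kJ.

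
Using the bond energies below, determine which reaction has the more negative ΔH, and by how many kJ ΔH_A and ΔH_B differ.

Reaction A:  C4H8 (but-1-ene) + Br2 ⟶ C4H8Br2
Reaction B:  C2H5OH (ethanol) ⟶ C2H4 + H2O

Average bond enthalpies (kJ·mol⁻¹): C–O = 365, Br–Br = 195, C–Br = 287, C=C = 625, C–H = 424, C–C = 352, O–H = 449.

Reaction A:
  Bonds broken (reactants):
    Br–Br: 1 × 195 = 195
    C–C: 2 × 352 = 704
    C–H: 8 × 424 = 3392
    C=C: 1 × 625 = 625
    Σ(broken) = 4916 kJ
  Bonds formed (products):
    C–Br: 2 × 287 = 574
    C–C: 3 × 352 = 1056
    C–H: 8 × 424 = 3392
    Σ(formed) = 5022 kJ
  ΔH_A = 4916 − 5022 = −106 kJ
Reaction B:
  Bonds broken (reactants):
    C–C: 1 × 352 = 352
    C–H: 5 × 424 = 2120
    C–O: 1 × 365 = 365
    O–H: 1 × 449 = 449
    Σ(broken) = 3286 kJ
  Bonds formed (products):
    C–H: 4 × 424 = 1696
    C=C: 1 × 625 = 625
    O–H: 2 × 449 = 898
    Σ(formed) = 3219 kJ
  ΔH_B = 3286 − 3219 = +67 kJ
ΔH_A − ΔH_B = −173 kJ, so reaction A has the more negative ΔH; |ΔH_A − ΔH_B| = 173 kJ.

Reaction A, by 173 kJ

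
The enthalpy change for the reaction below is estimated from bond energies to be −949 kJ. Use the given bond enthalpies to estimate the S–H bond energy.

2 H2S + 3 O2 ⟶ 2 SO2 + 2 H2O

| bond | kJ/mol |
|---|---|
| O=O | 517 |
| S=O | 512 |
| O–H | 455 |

D(S–H) ≈ 342 kJ/mol

Let D be the S–H bond energy.
Σ(broken) = 3×517 + 4×D = 1551 + 4D
Σ(formed) = 4×455 + 4×512 = 3868
ΔH = Σ(broken) − Σ(formed) = (1551 + 4D) − (3868) = −2317 + 4D
Setting this equal to −949 kJ gives 4D = 1368, so D = 342 kJ/mol.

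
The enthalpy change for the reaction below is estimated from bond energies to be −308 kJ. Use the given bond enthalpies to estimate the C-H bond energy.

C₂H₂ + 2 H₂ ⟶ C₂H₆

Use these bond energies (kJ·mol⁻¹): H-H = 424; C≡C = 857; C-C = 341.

D(C-H) ≈ 418 kJ/mol

Let D be the C-H bond energy.
Σ(broken) = 1×857 + 2×D + 2×424 = 1705 + 2D
Σ(formed) = 1×341 + 6×D = 341 + 6D
ΔH = Σ(broken) − Σ(formed) = (1705 + 2D) − (341 + 6D) = +1364 − 4D
Setting this equal to −308 kJ gives 4D = 1672, so D = 418 kJ/mol.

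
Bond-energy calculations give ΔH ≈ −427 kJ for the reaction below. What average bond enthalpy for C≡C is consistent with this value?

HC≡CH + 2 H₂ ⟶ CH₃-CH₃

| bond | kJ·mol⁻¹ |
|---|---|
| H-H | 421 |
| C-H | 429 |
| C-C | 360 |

Let D be the C≡C bond energy.
Σ(broken) = 1×D + 2×429 + 2×421 = 1700 + D
Σ(formed) = 1×360 + 6×429 = 2934
ΔH = Σ(broken) − Σ(formed) = (1700 + D) − (2934) = −1234 + D
Setting this equal to −427 kJ gives D = 807 kJ/mol.

D(C≡C) ≈ 807 kJ/mol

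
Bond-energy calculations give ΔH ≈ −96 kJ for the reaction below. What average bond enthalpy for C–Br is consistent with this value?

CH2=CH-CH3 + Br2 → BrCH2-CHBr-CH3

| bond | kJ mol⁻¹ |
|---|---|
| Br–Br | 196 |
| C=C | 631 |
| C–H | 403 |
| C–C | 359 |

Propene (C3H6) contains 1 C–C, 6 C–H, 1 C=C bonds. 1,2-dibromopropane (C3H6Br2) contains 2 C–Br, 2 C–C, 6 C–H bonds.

D(C–Br) ≈ 282 kJ/mol

Let D be the C–Br bond energy.
Σ(broken) = 1×196 + 1×359 + 6×403 + 1×631 = 3604
Σ(formed) = 2×D + 2×359 + 6×403 = 3136 + 2D
ΔH = Σ(broken) − Σ(formed) = (3604) − (3136 + 2D) = +468 − 2D
Setting this equal to −96 kJ gives 2D = 564, so D = 282 kJ/mol.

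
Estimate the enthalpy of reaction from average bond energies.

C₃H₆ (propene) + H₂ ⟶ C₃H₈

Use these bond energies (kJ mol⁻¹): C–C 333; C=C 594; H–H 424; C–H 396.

Bonds broken (reactants):
  C–C: 1 × 333 = 333
  C–H: 6 × 396 = 2376
  C=C: 1 × 594 = 594
  H–H: 1 × 424 = 424
  Σ(broken) = 3727 kJ
Bonds formed (products):
  C–C: 2 × 333 = 666
  C–H: 8 × 396 = 3168
  Σ(formed) = 3834 kJ
ΔH = Σ(broken) − Σ(formed) = 3727 − 3834 = −107 kJ

ΔH ≈ −107 kJ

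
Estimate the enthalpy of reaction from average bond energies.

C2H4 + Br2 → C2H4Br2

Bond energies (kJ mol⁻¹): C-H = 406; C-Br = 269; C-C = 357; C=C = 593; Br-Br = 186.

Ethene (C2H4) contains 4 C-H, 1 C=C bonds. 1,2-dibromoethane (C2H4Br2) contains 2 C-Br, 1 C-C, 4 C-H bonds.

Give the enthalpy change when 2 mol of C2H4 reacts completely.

ΔH = −232 kJ

Bonds broken (reactants):
  Br-Br: 1 × 186 = 186
  C-H: 4 × 406 = 1624
  C=C: 1 × 593 = 593
  Σ(broken) = 2403 kJ
Bonds formed (products):
  C-Br: 2 × 269 = 538
  C-C: 1 × 357 = 357
  C-H: 4 × 406 = 1624
  Σ(formed) = 2519 kJ
ΔH = Σ(broken) − Σ(formed) = 2403 − 2519 = −116 kJ
For 2× the reaction as written: 2 × (−116) = −232 kJ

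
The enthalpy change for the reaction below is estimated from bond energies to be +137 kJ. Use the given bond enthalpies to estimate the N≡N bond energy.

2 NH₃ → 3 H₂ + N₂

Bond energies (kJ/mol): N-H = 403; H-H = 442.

D(N≡N) ≈ 955 kJ/mol

Let D be the N≡N bond energy.
Σ(broken) = 6×403 = 2418
Σ(formed) = 3×442 + 1×D = 1326 + D
ΔH = Σ(broken) − Σ(formed) = (2418) − (1326 + D) = +1092 − D
Setting this equal to +137 kJ gives D = 955 kJ/mol.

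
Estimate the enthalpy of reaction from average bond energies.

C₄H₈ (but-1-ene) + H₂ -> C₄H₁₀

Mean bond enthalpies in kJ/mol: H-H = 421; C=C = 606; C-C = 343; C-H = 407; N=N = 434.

Bonds broken (reactants):
  C-C: 2 × 343 = 686
  C-H: 8 × 407 = 3256
  C=C: 1 × 606 = 606
  H-H: 1 × 421 = 421
  Σ(broken) = 4969 kJ
Bonds formed (products):
  C-C: 3 × 343 = 1029
  C-H: 10 × 407 = 4070
  Σ(formed) = 5099 kJ
ΔH = Σ(broken) − Σ(formed) = 4969 − 5099 = −130 kJ

ΔH ≈ −130 kJ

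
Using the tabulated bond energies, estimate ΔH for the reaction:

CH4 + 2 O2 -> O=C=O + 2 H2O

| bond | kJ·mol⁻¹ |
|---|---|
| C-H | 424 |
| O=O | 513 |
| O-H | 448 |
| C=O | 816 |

Bonds broken (reactants):
  C-H: 4 × 424 = 1696
  O=O: 2 × 513 = 1026
  Σ(broken) = 2722 kJ
Bonds formed (products):
  C=O: 2 × 816 = 1632
  O-H: 4 × 448 = 1792
  Σ(formed) = 3424 kJ
ΔH = Σ(broken) − Σ(formed) = 2722 − 3424 = −702 kJ

ΔH ≈ −702 kJ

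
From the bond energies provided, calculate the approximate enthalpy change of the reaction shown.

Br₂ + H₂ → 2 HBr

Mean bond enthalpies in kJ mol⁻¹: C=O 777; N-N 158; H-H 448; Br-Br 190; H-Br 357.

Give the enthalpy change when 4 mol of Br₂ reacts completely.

ΔH = −304 kJ

Bonds broken (reactants):
  Br-Br: 1 × 190 = 190
  H-H: 1 × 448 = 448
  Σ(broken) = 638 kJ
Bonds formed (products):
  H-Br: 2 × 357 = 714
  Σ(formed) = 714 kJ
ΔH = Σ(broken) − Σ(formed) = 638 − 714 = −76 kJ
For 4× the reaction as written: 4 × (−76) = −304 kJ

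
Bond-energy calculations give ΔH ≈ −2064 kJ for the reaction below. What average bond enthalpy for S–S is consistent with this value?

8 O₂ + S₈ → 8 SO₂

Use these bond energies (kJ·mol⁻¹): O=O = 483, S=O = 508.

D(S–S) ≈ 275 kJ/mol

Let D be the S–S bond energy.
Σ(broken) = 8×483 + 8×D = 3864 + 8D
Σ(formed) = 16×508 = 8128
ΔH = Σ(broken) − Σ(formed) = (3864 + 8D) − (8128) = −4264 + 8D
Setting this equal to −2064 kJ gives 8D = 2200, so D = 275 kJ/mol.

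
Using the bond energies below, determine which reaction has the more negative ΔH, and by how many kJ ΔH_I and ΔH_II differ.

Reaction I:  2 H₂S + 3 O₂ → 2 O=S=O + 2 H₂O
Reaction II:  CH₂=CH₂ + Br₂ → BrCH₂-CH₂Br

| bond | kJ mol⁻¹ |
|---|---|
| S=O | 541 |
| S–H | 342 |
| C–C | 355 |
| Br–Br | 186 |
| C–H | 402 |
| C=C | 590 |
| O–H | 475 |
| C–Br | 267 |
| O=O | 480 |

Reaction I:
  Bonds broken (reactants):
    O=O: 3 × 480 = 1440
    S–H: 4 × 342 = 1368
    Σ(broken) = 2808 kJ
  Bonds formed (products):
    O–H: 4 × 475 = 1900
    S=O: 4 × 541 = 2164
    Σ(formed) = 4064 kJ
  ΔH_I = 2808 − 4064 = −1256 kJ
Reaction II:
  Bonds broken (reactants):
    Br–Br: 1 × 186 = 186
    C–H: 4 × 402 = 1608
    C=C: 1 × 590 = 590
    Σ(broken) = 2384 kJ
  Bonds formed (products):
    C–Br: 2 × 267 = 534
    C–C: 1 × 355 = 355
    C–H: 4 × 402 = 1608
    Σ(formed) = 2497 kJ
  ΔH_II = 2384 − 2497 = −113 kJ
ΔH_I − ΔH_II = −1143 kJ, so reaction I has the more negative ΔH; |ΔH_I − ΔH_II| = 1143 kJ.

Reaction I, by 1143 kJ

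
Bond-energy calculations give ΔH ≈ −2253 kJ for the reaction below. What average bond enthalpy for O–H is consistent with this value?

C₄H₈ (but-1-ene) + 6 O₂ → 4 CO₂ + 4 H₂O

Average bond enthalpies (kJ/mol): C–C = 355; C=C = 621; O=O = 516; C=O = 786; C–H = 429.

D(O–H) ≈ 478 kJ/mol

Let D be the O–H bond energy.
Σ(broken) = 2×355 + 8×429 + 1×621 + 6×516 = 7859
Σ(formed) = 8×786 + 8×D = 6288 + 8D
ΔH = Σ(broken) − Σ(formed) = (7859) − (6288 + 8D) = +1571 − 8D
Setting this equal to −2253 kJ gives 8D = 3824, so D = 478 kJ/mol.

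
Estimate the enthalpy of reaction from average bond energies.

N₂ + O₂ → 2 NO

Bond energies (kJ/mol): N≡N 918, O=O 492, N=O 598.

Bonds broken (reactants):
  N≡N: 1 × 918 = 918
  O=O: 1 × 492 = 492
  Σ(broken) = 1410 kJ
Bonds formed (products):
  N=O: 2 × 598 = 1196
  Σ(formed) = 1196 kJ
ΔH = Σ(broken) − Σ(formed) = 1410 − 1196 = +214 kJ

ΔH ≈ +214 kJ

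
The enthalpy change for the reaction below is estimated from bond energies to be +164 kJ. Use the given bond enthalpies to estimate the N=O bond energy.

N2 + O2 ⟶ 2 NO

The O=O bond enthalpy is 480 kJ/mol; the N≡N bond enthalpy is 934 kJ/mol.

D(N=O) ≈ 625 kJ/mol

Let D be the N=O bond energy.
Σ(broken) = 1×934 + 1×480 = 1414
Σ(formed) = 2×D = 2D
ΔH = Σ(broken) − Σ(formed) = (1414) − (2D) = +1414 − 2D
Setting this equal to +164 kJ gives 2D = 1250, so D = 625 kJ/mol.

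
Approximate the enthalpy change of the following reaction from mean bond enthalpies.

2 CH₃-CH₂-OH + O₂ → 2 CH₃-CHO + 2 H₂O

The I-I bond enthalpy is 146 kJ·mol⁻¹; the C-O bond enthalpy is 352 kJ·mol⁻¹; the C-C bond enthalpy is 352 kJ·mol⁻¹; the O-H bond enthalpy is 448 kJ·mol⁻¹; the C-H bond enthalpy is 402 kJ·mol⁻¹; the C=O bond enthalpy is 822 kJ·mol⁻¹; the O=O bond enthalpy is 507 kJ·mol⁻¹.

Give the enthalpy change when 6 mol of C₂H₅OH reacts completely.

Bonds broken (reactants):
  C-C: 2 × 352 = 704
  C-H: 10 × 402 = 4020
  C-O: 2 × 352 = 704
  O-H: 2 × 448 = 896
  O=O: 1 × 507 = 507
  Σ(broken) = 6831 kJ
Bonds formed (products):
  C-C: 2 × 352 = 704
  C-H: 8 × 402 = 3216
  C=O: 2 × 822 = 1644
  O-H: 4 × 448 = 1792
  Σ(formed) = 7356 kJ
ΔH = Σ(broken) − Σ(formed) = 6831 − 7356 = −525 kJ
For 3× the reaction as written: 3 × (−525) = −1575 kJ

ΔH = −1575 kJ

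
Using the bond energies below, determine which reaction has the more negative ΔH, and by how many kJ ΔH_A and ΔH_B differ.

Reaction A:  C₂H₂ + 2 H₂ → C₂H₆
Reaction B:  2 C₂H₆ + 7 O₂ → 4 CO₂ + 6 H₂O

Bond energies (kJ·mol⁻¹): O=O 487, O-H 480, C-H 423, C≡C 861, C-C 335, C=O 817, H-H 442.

Reaction B, by 2859 kJ

Reaction A:
  Bonds broken (reactants):
    C≡C: 1 × 861 = 861
    C-H: 2 × 423 = 846
    H-H: 2 × 442 = 884
    Σ(broken) = 2591 kJ
  Bonds formed (products):
    C-C: 1 × 335 = 335
    C-H: 6 × 423 = 2538
    Σ(formed) = 2873 kJ
  ΔH_A = 2591 − 2873 = −282 kJ
Reaction B:
  Bonds broken (reactants):
    C-C: 2 × 335 = 670
    C-H: 12 × 423 = 5076
    O=O: 7 × 487 = 3409
    Σ(broken) = 9155 kJ
  Bonds formed (products):
    C=O: 8 × 817 = 6536
    O-H: 12 × 480 = 5760
    Σ(formed) = 12296 kJ
  ΔH_B = 9155 − 12296 = −3141 kJ
ΔH_A − ΔH_B = +2859 kJ, so reaction B has the more negative ΔH; |ΔH_A − ΔH_B| = 2859 kJ.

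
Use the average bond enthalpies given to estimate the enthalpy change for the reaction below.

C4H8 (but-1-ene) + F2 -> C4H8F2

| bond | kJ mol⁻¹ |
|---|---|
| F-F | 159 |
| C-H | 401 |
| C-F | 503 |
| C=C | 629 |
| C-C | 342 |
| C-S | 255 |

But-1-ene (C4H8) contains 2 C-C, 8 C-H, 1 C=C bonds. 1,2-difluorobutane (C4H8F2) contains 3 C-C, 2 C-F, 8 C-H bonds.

ΔH ≈ −560 kJ

Bonds broken (reactants):
  C-C: 2 × 342 = 684
  C-H: 8 × 401 = 3208
  C=C: 1 × 629 = 629
  F-F: 1 × 159 = 159
  Σ(broken) = 4680 kJ
Bonds formed (products):
  C-C: 3 × 342 = 1026
  C-F: 2 × 503 = 1006
  C-H: 8 × 401 = 3208
  Σ(formed) = 5240 kJ
ΔH = Σ(broken) − Σ(formed) = 4680 − 5240 = −560 kJ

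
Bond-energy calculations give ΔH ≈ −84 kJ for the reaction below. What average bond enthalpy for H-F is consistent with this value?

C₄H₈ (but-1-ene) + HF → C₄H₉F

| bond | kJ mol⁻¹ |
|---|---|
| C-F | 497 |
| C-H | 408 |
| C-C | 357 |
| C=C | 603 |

D(H-F) ≈ 575 kJ/mol

Let D be the H-F bond energy.
Σ(broken) = 2×357 + 8×408 + 1×603 + 1×D = 4581 + D
Σ(formed) = 3×357 + 1×497 + 9×408 = 5240
ΔH = Σ(broken) − Σ(formed) = (4581 + D) − (5240) = −659 + D
Setting this equal to −84 kJ gives D = 575 kJ/mol.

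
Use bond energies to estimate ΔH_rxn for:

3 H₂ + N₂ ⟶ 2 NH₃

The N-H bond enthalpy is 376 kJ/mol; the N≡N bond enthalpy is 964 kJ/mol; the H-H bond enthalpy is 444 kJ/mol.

ΔH ≈ +40 kJ

Bonds broken (reactants):
  H-H: 3 × 444 = 1332
  N≡N: 1 × 964 = 964
  Σ(broken) = 2296 kJ
Bonds formed (products):
  N-H: 6 × 376 = 2256
  Σ(formed) = 2256 kJ
ΔH = Σ(broken) − Σ(formed) = 2296 − 2256 = +40 kJ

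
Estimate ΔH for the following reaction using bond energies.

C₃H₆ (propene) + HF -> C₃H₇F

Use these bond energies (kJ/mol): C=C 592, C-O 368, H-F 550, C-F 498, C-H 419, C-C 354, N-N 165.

ΔH ≈ −129 kJ

Bonds broken (reactants):
  C-C: 1 × 354 = 354
  C-H: 6 × 419 = 2514
  C=C: 1 × 592 = 592
  H-F: 1 × 550 = 550
  Σ(broken) = 4010 kJ
Bonds formed (products):
  C-C: 2 × 354 = 708
  C-F: 1 × 498 = 498
  C-H: 7 × 419 = 2933
  Σ(formed) = 4139 kJ
ΔH = Σ(broken) − Σ(formed) = 4010 − 4139 = −129 kJ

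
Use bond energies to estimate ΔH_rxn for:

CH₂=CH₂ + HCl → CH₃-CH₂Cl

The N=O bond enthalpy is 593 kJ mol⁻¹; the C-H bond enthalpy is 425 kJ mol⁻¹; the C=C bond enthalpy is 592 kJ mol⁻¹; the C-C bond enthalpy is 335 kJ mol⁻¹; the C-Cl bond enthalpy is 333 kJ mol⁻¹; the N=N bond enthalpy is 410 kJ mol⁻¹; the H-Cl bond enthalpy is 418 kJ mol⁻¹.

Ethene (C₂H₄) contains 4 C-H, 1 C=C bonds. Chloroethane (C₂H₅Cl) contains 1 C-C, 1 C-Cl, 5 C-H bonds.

ΔH ≈ −83 kJ

Bonds broken (reactants):
  C-H: 4 × 425 = 1700
  C=C: 1 × 592 = 592
  H-Cl: 1 × 418 = 418
  Σ(broken) = 2710 kJ
Bonds formed (products):
  C-C: 1 × 335 = 335
  C-Cl: 1 × 333 = 333
  C-H: 5 × 425 = 2125
  Σ(formed) = 2793 kJ
ΔH = Σ(broken) − Σ(formed) = 2710 − 2793 = −83 kJ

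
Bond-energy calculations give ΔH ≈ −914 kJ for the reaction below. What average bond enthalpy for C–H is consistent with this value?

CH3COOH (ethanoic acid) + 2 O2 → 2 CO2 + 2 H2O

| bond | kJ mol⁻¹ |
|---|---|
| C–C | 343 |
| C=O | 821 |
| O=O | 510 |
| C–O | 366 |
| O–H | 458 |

Let D be the C–H bond energy.
Σ(broken) = 1×343 + 3×D + 1×366 + 1×821 + 1×458 + 2×510 = 3008 + 3D
Σ(formed) = 4×821 + 4×458 = 5116
ΔH = Σ(broken) − Σ(formed) = (3008 + 3D) − (5116) = −2108 + 3D
Setting this equal to −914 kJ gives 3D = 1194, so D = 398 kJ/mol.

D(C–H) ≈ 398 kJ/mol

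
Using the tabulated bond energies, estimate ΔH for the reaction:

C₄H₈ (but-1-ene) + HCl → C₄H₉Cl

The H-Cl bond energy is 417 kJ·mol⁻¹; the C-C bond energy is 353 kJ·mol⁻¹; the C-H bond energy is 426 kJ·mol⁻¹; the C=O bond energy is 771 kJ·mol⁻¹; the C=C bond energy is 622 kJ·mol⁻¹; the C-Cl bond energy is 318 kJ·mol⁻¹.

Bonds broken (reactants):
  C-C: 2 × 353 = 706
  C-H: 8 × 426 = 3408
  C=C: 1 × 622 = 622
  H-Cl: 1 × 417 = 417
  Σ(broken) = 5153 kJ
Bonds formed (products):
  C-C: 3 × 353 = 1059
  C-Cl: 1 × 318 = 318
  C-H: 9 × 426 = 3834
  Σ(formed) = 5211 kJ
ΔH = Σ(broken) − Σ(formed) = 5153 − 5211 = −58 kJ

ΔH ≈ −58 kJ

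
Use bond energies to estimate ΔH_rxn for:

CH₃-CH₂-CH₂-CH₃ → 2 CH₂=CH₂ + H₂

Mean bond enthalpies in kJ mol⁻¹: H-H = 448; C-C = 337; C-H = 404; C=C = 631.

Bonds broken (reactants):
  C-C: 3 × 337 = 1011
  C-H: 10 × 404 = 4040
  Σ(broken) = 5051 kJ
Bonds formed (products):
  C-H: 8 × 404 = 3232
  C=C: 2 × 631 = 1262
  H-H: 1 × 448 = 448
  Σ(formed) = 4942 kJ
ΔH = Σ(broken) − Σ(formed) = 5051 − 4942 = +109 kJ

ΔH ≈ +109 kJ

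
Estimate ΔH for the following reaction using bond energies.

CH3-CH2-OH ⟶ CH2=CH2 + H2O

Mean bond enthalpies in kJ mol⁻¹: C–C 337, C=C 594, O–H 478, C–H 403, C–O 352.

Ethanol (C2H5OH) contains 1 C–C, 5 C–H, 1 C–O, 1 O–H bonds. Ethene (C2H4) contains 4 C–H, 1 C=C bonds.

Bonds broken (reactants):
  C–C: 1 × 337 = 337
  C–H: 5 × 403 = 2015
  C–O: 1 × 352 = 352
  O–H: 1 × 478 = 478
  Σ(broken) = 3182 kJ
Bonds formed (products):
  C–H: 4 × 403 = 1612
  C=C: 1 × 594 = 594
  O–H: 2 × 478 = 956
  Σ(formed) = 3162 kJ
ΔH = Σ(broken) − Σ(formed) = 3182 − 3162 = +20 kJ

ΔH ≈ +20 kJ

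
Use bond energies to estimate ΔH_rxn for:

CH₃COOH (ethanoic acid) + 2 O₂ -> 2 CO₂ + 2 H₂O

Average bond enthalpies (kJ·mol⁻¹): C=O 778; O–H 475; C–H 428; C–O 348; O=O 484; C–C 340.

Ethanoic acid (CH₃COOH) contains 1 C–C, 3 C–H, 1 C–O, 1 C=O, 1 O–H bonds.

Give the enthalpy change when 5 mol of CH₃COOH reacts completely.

ΔH = −4095 kJ

Bonds broken (reactants):
  C–C: 1 × 340 = 340
  C–H: 3 × 428 = 1284
  C–O: 1 × 348 = 348
  C=O: 1 × 778 = 778
  O–H: 1 × 475 = 475
  O=O: 2 × 484 = 968
  Σ(broken) = 4193 kJ
Bonds formed (products):
  C=O: 4 × 778 = 3112
  O–H: 4 × 475 = 1900
  Σ(formed) = 5012 kJ
ΔH = Σ(broken) − Σ(formed) = 4193 − 5012 = −819 kJ
For 5× the reaction as written: 5 × (−819) = −4095 kJ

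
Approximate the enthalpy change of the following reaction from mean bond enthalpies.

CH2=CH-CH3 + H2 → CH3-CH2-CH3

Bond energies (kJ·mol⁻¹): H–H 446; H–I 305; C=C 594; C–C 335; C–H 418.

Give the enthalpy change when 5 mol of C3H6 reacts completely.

Bonds broken (reactants):
  C–C: 1 × 335 = 335
  C–H: 6 × 418 = 2508
  C=C: 1 × 594 = 594
  H–H: 1 × 446 = 446
  Σ(broken) = 3883 kJ
Bonds formed (products):
  C–C: 2 × 335 = 670
  C–H: 8 × 418 = 3344
  Σ(formed) = 4014 kJ
ΔH = Σ(broken) − Σ(formed) = 3883 − 4014 = −131 kJ
For 5× the reaction as written: 5 × (−131) = −655 kJ

ΔH = −655 kJ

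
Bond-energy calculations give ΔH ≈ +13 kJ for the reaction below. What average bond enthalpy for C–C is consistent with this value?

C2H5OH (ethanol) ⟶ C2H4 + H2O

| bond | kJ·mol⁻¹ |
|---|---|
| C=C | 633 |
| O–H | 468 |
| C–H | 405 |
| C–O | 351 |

Let D be the C–C bond energy.
Σ(broken) = 1×D + 5×405 + 1×351 + 1×468 = 2844 + D
Σ(formed) = 4×405 + 1×633 + 2×468 = 3189
ΔH = Σ(broken) − Σ(formed) = (2844 + D) − (3189) = −345 + D
Setting this equal to +13 kJ gives D = 358 kJ/mol.

D(C–C) ≈ 358 kJ/mol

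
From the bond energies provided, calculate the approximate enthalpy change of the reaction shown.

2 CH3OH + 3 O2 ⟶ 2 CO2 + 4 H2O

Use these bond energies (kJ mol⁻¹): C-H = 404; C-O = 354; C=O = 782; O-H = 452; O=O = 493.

ΔH ≈ −1229 kJ

Bonds broken (reactants):
  C-H: 6 × 404 = 2424
  C-O: 2 × 354 = 708
  O-H: 2 × 452 = 904
  O=O: 3 × 493 = 1479
  Σ(broken) = 5515 kJ
Bonds formed (products):
  C=O: 4 × 782 = 3128
  O-H: 8 × 452 = 3616
  Σ(formed) = 6744 kJ
ΔH = Σ(broken) − Σ(formed) = 5515 − 6744 = −1229 kJ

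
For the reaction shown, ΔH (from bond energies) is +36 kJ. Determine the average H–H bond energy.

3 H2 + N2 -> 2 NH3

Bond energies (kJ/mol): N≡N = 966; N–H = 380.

Let D be the H–H bond energy.
Σ(broken) = 3×D + 1×966 = 966 + 3D
Σ(formed) = 6×380 = 2280
ΔH = Σ(broken) − Σ(formed) = (966 + 3D) − (2280) = −1314 + 3D
Setting this equal to +36 kJ gives 3D = 1350, so D = 450 kJ/mol.

D(H–H) ≈ 450 kJ/mol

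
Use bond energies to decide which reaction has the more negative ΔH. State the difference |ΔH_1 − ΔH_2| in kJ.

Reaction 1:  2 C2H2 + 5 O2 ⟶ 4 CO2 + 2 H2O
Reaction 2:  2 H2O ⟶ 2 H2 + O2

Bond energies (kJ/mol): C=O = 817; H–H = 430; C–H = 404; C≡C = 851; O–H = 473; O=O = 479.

Reaction 1:
  Bonds broken (reactants):
    C≡C: 2 × 851 = 1702
    C–H: 4 × 404 = 1616
    O=O: 5 × 479 = 2395
    Σ(broken) = 5713 kJ
  Bonds formed (products):
    C=O: 8 × 817 = 6536
    O–H: 4 × 473 = 1892
    Σ(formed) = 8428 kJ
  ΔH_1 = 5713 − 8428 = −2715 kJ
Reaction 2:
  Bonds broken (reactants):
    O–H: 4 × 473 = 1892
    Σ(broken) = 1892 kJ
  Bonds formed (products):
    H–H: 2 × 430 = 860
    O=O: 1 × 479 = 479
    Σ(formed) = 1339 kJ
  ΔH_2 = 1892 − 1339 = +553 kJ
ΔH_1 − ΔH_2 = −3268 kJ, so reaction 1 has the more negative ΔH; |ΔH_1 − ΔH_2| = 3268 kJ.

Reaction 1, by 3268 kJ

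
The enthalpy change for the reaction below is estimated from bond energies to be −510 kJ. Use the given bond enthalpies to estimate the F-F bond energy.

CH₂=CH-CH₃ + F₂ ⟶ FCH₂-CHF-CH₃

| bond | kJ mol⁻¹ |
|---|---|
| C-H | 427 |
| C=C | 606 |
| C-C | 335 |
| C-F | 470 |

Let D be the F-F bond energy.
Σ(broken) = 1×335 + 6×427 + 1×606 + 1×D = 3503 + D
Σ(formed) = 2×335 + 2×470 + 6×427 = 4172
ΔH = Σ(broken) − Σ(formed) = (3503 + D) − (4172) = −669 + D
Setting this equal to −510 kJ gives D = 159 kJ/mol.

D(F-F) ≈ 159 kJ/mol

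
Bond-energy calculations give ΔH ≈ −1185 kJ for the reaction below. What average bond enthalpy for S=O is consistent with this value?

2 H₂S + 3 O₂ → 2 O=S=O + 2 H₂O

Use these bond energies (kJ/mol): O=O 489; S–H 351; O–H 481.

Let D be the S=O bond energy.
Σ(broken) = 3×489 + 4×351 = 2871
Σ(formed) = 4×481 + 4×D = 1924 + 4D
ΔH = Σ(broken) − Σ(formed) = (2871) − (1924 + 4D) = +947 − 4D
Setting this equal to −1185 kJ gives 4D = 2132, so D = 533 kJ/mol.

D(S=O) ≈ 533 kJ/mol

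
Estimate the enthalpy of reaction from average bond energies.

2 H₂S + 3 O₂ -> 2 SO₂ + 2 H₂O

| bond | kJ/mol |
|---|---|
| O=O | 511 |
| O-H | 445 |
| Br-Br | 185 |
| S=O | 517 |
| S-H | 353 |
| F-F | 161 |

Bonds broken (reactants):
  O=O: 3 × 511 = 1533
  S-H: 4 × 353 = 1412
  Σ(broken) = 2945 kJ
Bonds formed (products):
  O-H: 4 × 445 = 1780
  S=O: 4 × 517 = 2068
  Σ(formed) = 3848 kJ
ΔH = Σ(broken) − Σ(formed) = 2945 − 3848 = −903 kJ

ΔH ≈ −903 kJ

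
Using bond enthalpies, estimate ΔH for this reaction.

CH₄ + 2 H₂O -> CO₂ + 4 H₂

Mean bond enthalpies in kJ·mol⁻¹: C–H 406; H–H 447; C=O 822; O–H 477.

ΔH ≈ +100 kJ

Bonds broken (reactants):
  C–H: 4 × 406 = 1624
  O–H: 4 × 477 = 1908
  Σ(broken) = 3532 kJ
Bonds formed (products):
  C=O: 2 × 822 = 1644
  H–H: 4 × 447 = 1788
  Σ(formed) = 3432 kJ
ΔH = Σ(broken) − Σ(formed) = 3532 − 3432 = +100 kJ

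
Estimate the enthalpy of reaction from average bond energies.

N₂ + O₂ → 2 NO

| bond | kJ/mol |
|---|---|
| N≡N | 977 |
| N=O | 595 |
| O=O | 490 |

ΔH ≈ +277 kJ

Bonds broken (reactants):
  N≡N: 1 × 977 = 977
  O=O: 1 × 490 = 490
  Σ(broken) = 1467 kJ
Bonds formed (products):
  N=O: 2 × 595 = 1190
  Σ(formed) = 1190 kJ
ΔH = Σ(broken) − Σ(formed) = 1467 − 1190 = +277 kJ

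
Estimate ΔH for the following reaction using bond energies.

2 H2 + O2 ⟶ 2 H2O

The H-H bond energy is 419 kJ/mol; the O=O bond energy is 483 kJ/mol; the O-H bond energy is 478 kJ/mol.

Bonds broken (reactants):
  H-H: 2 × 419 = 838
  O=O: 1 × 483 = 483
  Σ(broken) = 1321 kJ
Bonds formed (products):
  O-H: 4 × 478 = 1912
  Σ(formed) = 1912 kJ
ΔH = Σ(broken) − Σ(formed) = 1321 − 1912 = −591 kJ

ΔH ≈ −591 kJ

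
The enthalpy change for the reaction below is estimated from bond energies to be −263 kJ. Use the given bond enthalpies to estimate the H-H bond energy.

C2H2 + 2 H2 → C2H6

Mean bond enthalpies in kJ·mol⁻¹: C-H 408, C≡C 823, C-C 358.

Let D be the H-H bond energy.
Σ(broken) = 1×823 + 2×408 + 2×D = 1639 + 2D
Σ(formed) = 1×358 + 6×408 = 2806
ΔH = Σ(broken) − Σ(formed) = (1639 + 2D) − (2806) = −1167 + 2D
Setting this equal to −263 kJ gives 2D = 904, so D = 452 kJ/mol.

D(H-H) ≈ 452 kJ/mol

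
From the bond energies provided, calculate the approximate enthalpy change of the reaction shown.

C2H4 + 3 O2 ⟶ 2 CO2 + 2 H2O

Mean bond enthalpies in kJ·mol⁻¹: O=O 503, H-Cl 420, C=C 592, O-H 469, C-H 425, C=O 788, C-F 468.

ΔH ≈ −1227 kJ

Bonds broken (reactants):
  C-H: 4 × 425 = 1700
  C=C: 1 × 592 = 592
  O=O: 3 × 503 = 1509
  Σ(broken) = 3801 kJ
Bonds formed (products):
  C=O: 4 × 788 = 3152
  O-H: 4 × 469 = 1876
  Σ(formed) = 5028 kJ
ΔH = Σ(broken) − Σ(formed) = 3801 − 5028 = −1227 kJ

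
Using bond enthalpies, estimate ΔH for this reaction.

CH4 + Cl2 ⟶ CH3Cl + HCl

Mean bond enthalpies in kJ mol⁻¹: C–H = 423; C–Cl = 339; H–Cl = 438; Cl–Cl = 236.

Bonds broken (reactants):
  C–H: 4 × 423 = 1692
  Cl–Cl: 1 × 236 = 236
  Σ(broken) = 1928 kJ
Bonds formed (products):
  C–Cl: 1 × 339 = 339
  C–H: 3 × 423 = 1269
  H–Cl: 1 × 438 = 438
  Σ(formed) = 2046 kJ
ΔH = Σ(broken) − Σ(formed) = 1928 − 2046 = −118 kJ

ΔH ≈ −118 kJ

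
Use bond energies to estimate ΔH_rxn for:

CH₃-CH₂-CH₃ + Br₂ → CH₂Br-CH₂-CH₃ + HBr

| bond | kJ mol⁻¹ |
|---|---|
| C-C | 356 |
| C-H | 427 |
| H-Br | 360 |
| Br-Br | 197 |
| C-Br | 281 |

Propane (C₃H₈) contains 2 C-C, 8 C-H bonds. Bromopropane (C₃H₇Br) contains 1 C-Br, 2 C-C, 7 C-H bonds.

ΔH ≈ −17 kJ

Bonds broken (reactants):
  Br-Br: 1 × 197 = 197
  C-C: 2 × 356 = 712
  C-H: 8 × 427 = 3416
  Σ(broken) = 4325 kJ
Bonds formed (products):
  C-Br: 1 × 281 = 281
  C-C: 2 × 356 = 712
  C-H: 7 × 427 = 2989
  H-Br: 1 × 360 = 360
  Σ(formed) = 4342 kJ
ΔH = Σ(broken) − Σ(formed) = 4325 − 4342 = −17 kJ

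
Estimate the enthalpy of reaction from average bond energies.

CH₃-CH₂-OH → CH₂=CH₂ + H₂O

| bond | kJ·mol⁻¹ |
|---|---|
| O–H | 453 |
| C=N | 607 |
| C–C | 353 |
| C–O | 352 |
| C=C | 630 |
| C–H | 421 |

Bonds broken (reactants):
  C–C: 1 × 353 = 353
  C–H: 5 × 421 = 2105
  C–O: 1 × 352 = 352
  O–H: 1 × 453 = 453
  Σ(broken) = 3263 kJ
Bonds formed (products):
  C–H: 4 × 421 = 1684
  C=C: 1 × 630 = 630
  O–H: 2 × 453 = 906
  Σ(formed) = 3220 kJ
ΔH = Σ(broken) − Σ(formed) = 3263 − 3220 = +43 kJ

ΔH ≈ +43 kJ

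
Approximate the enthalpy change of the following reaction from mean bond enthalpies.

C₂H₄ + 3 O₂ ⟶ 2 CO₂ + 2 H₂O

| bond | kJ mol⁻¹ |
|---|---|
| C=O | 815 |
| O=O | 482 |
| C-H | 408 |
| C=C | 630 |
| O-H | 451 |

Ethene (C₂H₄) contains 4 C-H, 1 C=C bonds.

ΔH ≈ −1356 kJ

Bonds broken (reactants):
  C-H: 4 × 408 = 1632
  C=C: 1 × 630 = 630
  O=O: 3 × 482 = 1446
  Σ(broken) = 3708 kJ
Bonds formed (products):
  C=O: 4 × 815 = 3260
  O-H: 4 × 451 = 1804
  Σ(formed) = 5064 kJ
ΔH = Σ(broken) − Σ(formed) = 3708 − 5064 = −1356 kJ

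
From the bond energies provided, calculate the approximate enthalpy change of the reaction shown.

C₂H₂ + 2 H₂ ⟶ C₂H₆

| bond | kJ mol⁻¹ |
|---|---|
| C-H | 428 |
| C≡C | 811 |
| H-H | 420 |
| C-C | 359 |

ΔH ≈ −420 kJ

Bonds broken (reactants):
  C≡C: 1 × 811 = 811
  C-H: 2 × 428 = 856
  H-H: 2 × 420 = 840
  Σ(broken) = 2507 kJ
Bonds formed (products):
  C-C: 1 × 359 = 359
  C-H: 6 × 428 = 2568
  Σ(formed) = 2927 kJ
ΔH = Σ(broken) − Σ(formed) = 2507 − 2927 = −420 kJ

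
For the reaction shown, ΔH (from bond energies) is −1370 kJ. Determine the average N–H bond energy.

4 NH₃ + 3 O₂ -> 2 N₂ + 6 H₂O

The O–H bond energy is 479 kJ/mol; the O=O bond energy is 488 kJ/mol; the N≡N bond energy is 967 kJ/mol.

Let D be the N–H bond energy.
Σ(broken) = 12×D + 3×488 = 1464 + 12D
Σ(formed) = 2×967 + 12×479 = 7682
ΔH = Σ(broken) − Σ(formed) = (1464 + 12D) − (7682) = −6218 + 12D
Setting this equal to −1370 kJ gives 12D = 4848, so D = 404 kJ/mol.

D(N–H) ≈ 404 kJ/mol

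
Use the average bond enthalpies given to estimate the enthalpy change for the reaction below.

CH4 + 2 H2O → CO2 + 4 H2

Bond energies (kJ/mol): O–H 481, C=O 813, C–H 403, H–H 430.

Bonds broken (reactants):
  C–H: 4 × 403 = 1612
  O–H: 4 × 481 = 1924
  Σ(broken) = 3536 kJ
Bonds formed (products):
  C=O: 2 × 813 = 1626
  H–H: 4 × 430 = 1720
  Σ(formed) = 3346 kJ
ΔH = Σ(broken) − Σ(formed) = 3536 − 3346 = +190 kJ

ΔH ≈ +190 kJ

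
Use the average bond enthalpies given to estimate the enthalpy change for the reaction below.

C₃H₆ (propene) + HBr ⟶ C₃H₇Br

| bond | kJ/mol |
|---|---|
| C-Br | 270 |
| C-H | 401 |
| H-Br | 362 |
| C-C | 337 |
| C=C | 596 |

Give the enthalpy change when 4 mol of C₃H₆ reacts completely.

ΔH = −200 kJ

Bonds broken (reactants):
  C-C: 1 × 337 = 337
  C-H: 6 × 401 = 2406
  C=C: 1 × 596 = 596
  H-Br: 1 × 362 = 362
  Σ(broken) = 3701 kJ
Bonds formed (products):
  C-Br: 1 × 270 = 270
  C-C: 2 × 337 = 674
  C-H: 7 × 401 = 2807
  Σ(formed) = 3751 kJ
ΔH = Σ(broken) − Σ(formed) = 3701 − 3751 = −50 kJ
For 4× the reaction as written: 4 × (−50) = −200 kJ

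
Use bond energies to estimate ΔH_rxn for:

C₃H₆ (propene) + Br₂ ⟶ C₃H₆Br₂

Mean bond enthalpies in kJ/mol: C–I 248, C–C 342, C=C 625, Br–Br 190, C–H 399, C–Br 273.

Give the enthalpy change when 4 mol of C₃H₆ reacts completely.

ΔH = −292 kJ

Bonds broken (reactants):
  Br–Br: 1 × 190 = 190
  C–C: 1 × 342 = 342
  C–H: 6 × 399 = 2394
  C=C: 1 × 625 = 625
  Σ(broken) = 3551 kJ
Bonds formed (products):
  C–Br: 2 × 273 = 546
  C–C: 2 × 342 = 684
  C–H: 6 × 399 = 2394
  Σ(formed) = 3624 kJ
ΔH = Σ(broken) − Σ(formed) = 3551 − 3624 = −73 kJ
For 4× the reaction as written: 4 × (−73) = −292 kJ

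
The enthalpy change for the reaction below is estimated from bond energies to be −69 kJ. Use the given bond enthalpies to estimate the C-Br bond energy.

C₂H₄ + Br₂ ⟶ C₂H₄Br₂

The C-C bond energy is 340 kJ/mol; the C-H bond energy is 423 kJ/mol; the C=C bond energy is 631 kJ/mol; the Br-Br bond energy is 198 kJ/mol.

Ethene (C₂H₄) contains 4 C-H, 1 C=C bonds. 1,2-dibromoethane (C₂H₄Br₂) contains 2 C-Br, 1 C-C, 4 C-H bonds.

D(C-Br) ≈ 279 kJ/mol

Let D be the C-Br bond energy.
Σ(broken) = 1×198 + 4×423 + 1×631 = 2521
Σ(formed) = 2×D + 1×340 + 4×423 = 2032 + 2D
ΔH = Σ(broken) − Σ(formed) = (2521) − (2032 + 2D) = +489 − 2D
Setting this equal to −69 kJ gives 2D = 558, so D = 279 kJ/mol.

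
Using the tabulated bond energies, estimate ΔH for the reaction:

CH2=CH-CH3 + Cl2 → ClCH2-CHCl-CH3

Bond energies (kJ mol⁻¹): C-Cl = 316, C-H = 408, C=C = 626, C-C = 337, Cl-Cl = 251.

ΔH ≈ −92 kJ

Bonds broken (reactants):
  C-C: 1 × 337 = 337
  C-H: 6 × 408 = 2448
  C=C: 1 × 626 = 626
  Cl-Cl: 1 × 251 = 251
  Σ(broken) = 3662 kJ
Bonds formed (products):
  C-C: 2 × 337 = 674
  C-Cl: 2 × 316 = 632
  C-H: 6 × 408 = 2448
  Σ(formed) = 3754 kJ
ΔH = Σ(broken) − Σ(formed) = 3662 − 3754 = −92 kJ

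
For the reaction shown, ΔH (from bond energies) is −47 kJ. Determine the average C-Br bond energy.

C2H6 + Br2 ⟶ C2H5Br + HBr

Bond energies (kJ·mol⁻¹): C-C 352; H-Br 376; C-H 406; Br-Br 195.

D(C-Br) ≈ 272 kJ/mol

Let D be the C-Br bond energy.
Σ(broken) = 1×195 + 1×352 + 6×406 = 2983
Σ(formed) = 1×D + 1×352 + 5×406 + 1×376 = 2758 + D
ΔH = Σ(broken) − Σ(formed) = (2983) − (2758 + D) = +225 − D
Setting this equal to −47 kJ gives D = 272 kJ/mol.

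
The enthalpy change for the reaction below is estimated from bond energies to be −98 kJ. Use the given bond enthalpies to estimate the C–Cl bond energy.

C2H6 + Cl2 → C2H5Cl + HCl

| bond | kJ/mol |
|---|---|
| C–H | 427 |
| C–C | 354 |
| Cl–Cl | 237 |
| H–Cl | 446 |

D(C–Cl) ≈ 316 kJ/mol

Let D be the C–Cl bond energy.
Σ(broken) = 1×354 + 6×427 + 1×237 = 3153
Σ(formed) = 1×354 + 1×D + 5×427 + 1×446 = 2935 + D
ΔH = Σ(broken) − Σ(formed) = (3153) − (2935 + D) = +218 − D
Setting this equal to −98 kJ gives D = 316 kJ/mol.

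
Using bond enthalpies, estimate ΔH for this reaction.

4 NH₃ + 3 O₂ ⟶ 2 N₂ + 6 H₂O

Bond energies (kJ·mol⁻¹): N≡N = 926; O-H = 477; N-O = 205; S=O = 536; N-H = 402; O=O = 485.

ΔH ≈ −1297 kJ

Bonds broken (reactants):
  N-H: 12 × 402 = 4824
  O=O: 3 × 485 = 1455
  Σ(broken) = 6279 kJ
Bonds formed (products):
  N≡N: 2 × 926 = 1852
  O-H: 12 × 477 = 5724
  Σ(formed) = 7576 kJ
ΔH = Σ(broken) − Σ(formed) = 6279 − 7576 = −1297 kJ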